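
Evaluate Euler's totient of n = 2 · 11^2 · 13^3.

223080

φ(531674) = 531674 · (1 − 1/2) · (1 − 1/11) · (1 − 1/13)
       = 531674 · 120/286 = 223080.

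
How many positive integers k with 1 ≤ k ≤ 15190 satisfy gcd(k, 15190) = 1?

5040

Prime factorization: 15190 = 2 · 5 · 7^2 · 31.
φ(2) = 2 − 1 = 1.
φ(5) = 5 − 1 = 4.
φ(7^2) = 7^1·(7−1) = 7·6 = 42.
φ(31) = 31 − 1 = 30.
φ(15190) = 1 × 4 × 42 × 30 = 5040.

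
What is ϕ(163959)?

163959 = 3 * 31 * 41 * 43.
φ(3) = 3 − 1 = 2.
φ(31) = 31 − 1 = 30.
φ(41) = 41 − 1 = 40.
φ(43) = 43 − 1 = 42.
Since φ is multiplicative, φ(163959) = 2 · 30 · 40 · 42 = 100800.

100800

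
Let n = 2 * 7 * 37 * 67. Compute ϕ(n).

14256

φ(2) = 2 − 1 = 1.
φ(7) = 7 − 1 = 6.
φ(37) = 37 − 1 = 36.
φ(67) = 67 − 1 = 66.
Multiply: 1 · 6 · 36 · 66 = 14256.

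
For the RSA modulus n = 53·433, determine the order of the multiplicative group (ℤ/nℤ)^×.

φ(53) = 53 − 1 = 52.
φ(433) = 433 − 1 = 432.
Since φ is multiplicative, φ(22949) = 52 · 432 = 22464.

22464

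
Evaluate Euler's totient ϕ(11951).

10368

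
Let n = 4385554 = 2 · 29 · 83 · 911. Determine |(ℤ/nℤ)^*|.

φ(2) = 2 − 1 = 1.
φ(29) = 29 − 1 = 28.
φ(83) = 83 − 1 = 82.
φ(911) = 911 − 1 = 910.
φ(4385554) = 1 × 28 × 82 × 910 = 2089360.

2089360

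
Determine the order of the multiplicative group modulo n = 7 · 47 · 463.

127512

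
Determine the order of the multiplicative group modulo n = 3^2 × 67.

φ(3^2) = 3^2 − 3^1 = 9 − 3 = 6.
φ(67) = 67 − 1 = 66.
Since φ is multiplicative, φ(603) = 6 · 66 = 396.

396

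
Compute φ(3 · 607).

φ(3) = 3 − 1 = 2.
φ(607) = 607 − 1 = 606.
Multiply: 2 · 606 = 1212.

1212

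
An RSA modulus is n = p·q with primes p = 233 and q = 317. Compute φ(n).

φ(n) = (p − 1)(q − 1) = (233−1)(317−1) = 232·316 = 73312.

73312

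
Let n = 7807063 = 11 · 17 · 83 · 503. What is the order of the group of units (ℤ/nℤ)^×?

6586240

φ(11) = 11 − 1 = 10.
φ(17) = 17 − 1 = 16.
φ(83) = 83 − 1 = 82.
φ(503) = 503 − 1 = 502.
Multiply: 10 · 16 · 82 · 502 = 6586240.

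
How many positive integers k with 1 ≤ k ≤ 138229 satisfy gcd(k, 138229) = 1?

105840

138229 = 7^3 * 13 * 31.
φ(138229) = 138229 · (1 − 1/7) · (1 − 1/13) · (1 − 1/31)
       = 138229 · 2160/2821 = 105840.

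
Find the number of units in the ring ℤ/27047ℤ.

24192

27047 = 17 × 37 × 43.
φ(17) = 17 − 1 = 16.
φ(37) = 37 − 1 = 36.
φ(43) = 43 − 1 = 42.
φ(27047) = 16 × 36 × 42 = 24192.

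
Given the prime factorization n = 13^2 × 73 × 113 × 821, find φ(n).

1031546880

φ(13^2) = 13^1·(13−1) = 13·12 = 156.
φ(73) = 73 − 1 = 72.
φ(113) = 113 − 1 = 112.
φ(821) = 821 − 1 = 820.
φ(1144540501) = 156 × 72 × 112 × 820 = 1031546880.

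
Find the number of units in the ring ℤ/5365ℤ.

4032

5365 = 5 * 29 * 37.
φ(5365) = 5365 · (1 − 1/5) · (1 − 1/29) · (1 − 1/37)
       = 5365 · 4032/5365 = 4032.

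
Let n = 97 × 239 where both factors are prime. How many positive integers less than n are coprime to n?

φ(pq) = (p−1)(q−1) = 96 · 238 = 22848.

22848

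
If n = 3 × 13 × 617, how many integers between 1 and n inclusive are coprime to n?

14784

φ(24063) = 24063 · (1 − 1/3) · (1 − 1/13) · (1 − 1/617)
       = 24063 · 14784/24063 = 14784.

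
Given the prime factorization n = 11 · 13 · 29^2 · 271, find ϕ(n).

26308800

φ(32591273) = 32591273 · (1 − 1/11) · (1 − 1/13) · (1 − 1/29) · (1 − 1/271)
       = 32591273 · 907200/1123837 = 26308800.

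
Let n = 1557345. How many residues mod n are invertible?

First factor: 1557345 = 3 · 5 · 47^3.
φ(3) = 3 − 1 = 2.
φ(5) = 5 − 1 = 4.
φ(47^3) = 47^2·(47−1) = 2209·46 = 101614.
Multiply: 2 · 4 · 101614 = 812912.

812912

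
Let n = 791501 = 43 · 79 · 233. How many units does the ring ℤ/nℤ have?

φ(791501) = 791501 · (1 − 1/43) · (1 − 1/79) · (1 − 1/233)
       = 791501 · 760032/791501 = 760032.

760032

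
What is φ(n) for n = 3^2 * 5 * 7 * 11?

1440

φ(3465) = 3465 · (1 − 1/3) · (1 − 1/5) · (1 − 1/7) · (1 − 1/11)
       = 3465 · 480/1155 = 1440.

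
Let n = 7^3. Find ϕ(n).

φ(7^3) = 7^3 − 7^2 = 343 − 49 = 294.

294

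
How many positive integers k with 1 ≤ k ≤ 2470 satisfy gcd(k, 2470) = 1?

2470 = 2 × 5 × 13 × 19.
φ(2) = 2 − 1 = 1.
φ(5) = 5 − 1 = 4.
φ(13) = 13 − 1 = 12.
φ(19) = 19 − 1 = 18.
Since φ is multiplicative, φ(2470) = 1 · 4 · 12 · 18 = 864.

864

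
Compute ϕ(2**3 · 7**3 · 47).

φ(2^3) = 2^2·(2−1) = 4·1 = 4.
φ(7^3) = 7^3 − 7^2 = 343 − 49 = 294.
φ(47) = 47 − 1 = 46.
φ(128968) = 4 × 294 × 46 = 54096.

54096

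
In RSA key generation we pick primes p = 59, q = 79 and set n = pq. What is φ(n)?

4524

For distinct primes, φ(pq) = (p−1)(q−1) = 58 × 78 = 4524.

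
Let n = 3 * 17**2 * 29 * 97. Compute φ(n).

φ(2438871) = 2438871 · (1 − 1/3) · (1 − 1/17) · (1 − 1/29) · (1 − 1/97)
       = 2438871 · 86016/143463 = 1462272.

1462272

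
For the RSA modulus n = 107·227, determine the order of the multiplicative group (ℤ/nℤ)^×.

23956

For distinct primes, φ(pq) = (p−1)(q−1) = 106 × 226 = 23956.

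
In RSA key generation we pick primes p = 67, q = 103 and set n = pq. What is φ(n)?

6732

φ(pq) = (p−1)(q−1) = 66 · 102 = 6732.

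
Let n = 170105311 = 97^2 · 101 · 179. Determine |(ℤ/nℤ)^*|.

165753600

φ(170105311) = 170105311 · (1 − 1/97) · (1 − 1/101) · (1 − 1/179)
       = 170105311 · 1708800/1753663 = 165753600.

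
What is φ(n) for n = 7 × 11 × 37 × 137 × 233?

φ(7) = 7 − 1 = 6.
φ(11) = 11 − 1 = 10.
φ(37) = 37 − 1 = 36.
φ(137) = 137 − 1 = 136.
φ(233) = 233 − 1 = 232.
Multiply: 6 · 10 · 36 · 136 · 232 = 68152320.

68152320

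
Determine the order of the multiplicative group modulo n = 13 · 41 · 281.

φ(149773) = 149773 · (1 − 1/13) · (1 − 1/41) · (1 − 1/281)
       = 149773 · 134400/149773 = 134400.

134400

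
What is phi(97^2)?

9312

φ(9409) = 9409 · (1 − 1/97)
       = 9409 · 96/97 = 9312.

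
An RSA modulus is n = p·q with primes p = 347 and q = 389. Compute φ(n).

134248

φ(n) = (p − 1)(q − 1) = (347−1)(389−1) = 346·388 = 134248.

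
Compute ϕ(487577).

413952

Factor 487577: 487577 = 17 × 23 × 29 × 43.
φ(17) = 17 − 1 = 16.
φ(23) = 23 − 1 = 22.
φ(29) = 29 − 1 = 28.
φ(43) = 43 − 1 = 42.
φ(487577) = 16 × 22 × 28 × 42 = 413952.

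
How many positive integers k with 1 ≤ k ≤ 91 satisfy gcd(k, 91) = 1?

72

91 = 7 · 13.
φ(7) = 7 − 1 = 6.
φ(13) = 13 − 1 = 12.
Since φ is multiplicative, φ(91) = 6 · 12 = 72.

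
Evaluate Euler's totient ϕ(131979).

Factor 131979: 131979 = 3 · 29 · 37 · 41.
φ(3) = 3 − 1 = 2.
φ(29) = 29 − 1 = 28.
φ(37) = 37 − 1 = 36.
φ(41) = 41 − 1 = 40.
φ(131979) = 2 × 28 × 36 × 40 = 80640.

80640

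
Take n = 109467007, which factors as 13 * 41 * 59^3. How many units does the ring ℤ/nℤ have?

96911040

φ(109467007) = 109467007 · (1 − 1/13) · (1 − 1/41) · (1 − 1/59)
       = 109467007 · 27840/31447 = 96911040.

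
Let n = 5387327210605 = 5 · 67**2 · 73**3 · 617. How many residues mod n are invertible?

4180590779904

φ(5387327210605) = 5387327210605 · (1 − 1/5) · (1 − 1/67) · (1 − 1/73) · (1 − 1/617)
       = 5387327210605 · 11708928/15088735 = 4180590779904.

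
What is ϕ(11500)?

11500 = 2**2 · 5**3 · 23.
φ(11500) = 11500 · (1 − 1/2) · (1 − 1/5) · (1 − 1/23)
       = 11500 · 88/230 = 4400.

4400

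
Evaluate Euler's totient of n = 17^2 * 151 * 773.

φ(33732947) = 33732947 · (1 − 1/17) · (1 − 1/151) · (1 − 1/773)
       = 33732947 · 1852800/1984291 = 31497600.

31497600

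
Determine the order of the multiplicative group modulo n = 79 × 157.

φ(79) = 79 − 1 = 78.
φ(157) = 157 − 1 = 156.
φ(12403) = 78 × 156 = 12168.

12168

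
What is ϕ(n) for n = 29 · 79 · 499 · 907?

985394592

φ(29) = 29 − 1 = 28.
φ(79) = 79 − 1 = 78.
φ(499) = 499 − 1 = 498.
φ(907) = 907 − 1 = 906.
Since φ is multiplicative, φ(1036890563) = 28 · 78 · 498 · 906 = 985394592.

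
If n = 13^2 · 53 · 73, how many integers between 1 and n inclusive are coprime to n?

584064

φ(653861) = 653861 · (1 − 1/13) · (1 − 1/53) · (1 − 1/73)
       = 653861 · 44928/50297 = 584064.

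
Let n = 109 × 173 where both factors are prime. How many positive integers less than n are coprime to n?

For distinct primes, φ(pq) = (p−1)(q−1) = 108 × 172 = 18576.

18576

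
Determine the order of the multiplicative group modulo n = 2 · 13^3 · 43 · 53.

φ(10013926) = 10013926 · (1 − 1/2) · (1 − 1/13) · (1 − 1/43) · (1 − 1/53)
       = 10013926 · 26208/59254 = 4429152.

4429152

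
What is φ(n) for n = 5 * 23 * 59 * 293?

1490368

φ(5) = 5 − 1 = 4.
φ(23) = 23 − 1 = 22.
φ(59) = 59 − 1 = 58.
φ(293) = 293 − 1 = 292.
φ(1988005) = 4 × 22 × 58 × 292 = 1490368.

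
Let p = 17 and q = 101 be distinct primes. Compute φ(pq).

1600

φ(n) = (p − 1)(q − 1) = (17−1)(101−1) = 16·100 = 1600.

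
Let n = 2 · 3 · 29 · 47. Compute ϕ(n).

2576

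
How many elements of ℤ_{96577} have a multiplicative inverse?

Prime factorization: 96577 = 13 * 17 * 19 * 23.
φ(96577) = 96577 · (1 − 1/13) · (1 − 1/17) · (1 − 1/19) · (1 − 1/23)
       = 96577 · 76032/96577 = 76032.

76032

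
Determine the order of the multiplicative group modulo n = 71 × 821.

57400

φ(58291) = 58291 · (1 − 1/71) · (1 − 1/821)
       = 58291 · 57400/58291 = 57400.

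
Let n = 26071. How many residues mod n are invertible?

24360

Factor 26071: 26071 = 29^2 · 31.
φ(29^2) = 29^2 − 29^1 = 841 − 29 = 812.
φ(31) = 31 − 1 = 30.
φ(26071) = 812 × 30 = 24360.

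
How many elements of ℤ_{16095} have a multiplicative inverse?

Prime factorization: 16095 = 3 · 5 · 29 · 37.
φ(16095) = 16095 · (1 − 1/3) · (1 − 1/5) · (1 − 1/29) · (1 − 1/37)
       = 16095 · 8064/16095 = 8064.

8064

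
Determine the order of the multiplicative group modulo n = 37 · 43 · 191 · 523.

φ(37) = 37 − 1 = 36.
φ(43) = 43 − 1 = 42.
φ(191) = 191 − 1 = 190.
φ(523) = 523 − 1 = 522.
Multiply: 36 · 42 · 190 · 522 = 149960160.

149960160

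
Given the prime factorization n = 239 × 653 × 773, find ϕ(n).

119795872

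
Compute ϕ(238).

First factor: 238 = 2 · 7 · 17.
φ(238) = 238 · (1 − 1/2) · (1 − 1/7) · (1 − 1/17)
       = 238 · 96/238 = 96.

96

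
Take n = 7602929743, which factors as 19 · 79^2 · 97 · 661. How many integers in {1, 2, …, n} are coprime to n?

φ(19) = 19 − 1 = 18.
φ(79^2) = 79^2 − 79^1 = 6241 − 79 = 6162.
φ(97) = 97 − 1 = 96.
φ(661) = 661 − 1 = 660.
Since φ is multiplicative, φ(7602929743) = 18 · 6162 · 96 · 660 = 7027637760.

7027637760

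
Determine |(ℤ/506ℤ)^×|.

Factor 506: 506 = 2 · 11 · 23.
φ(2) = 2 − 1 = 1.
φ(11) = 11 − 1 = 10.
φ(23) = 23 − 1 = 22.
Since φ is multiplicative, φ(506) = 1 · 10 · 22 = 220.

220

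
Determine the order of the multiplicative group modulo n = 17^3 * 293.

1350208

φ(1439509) = 1439509 · (1 − 1/17) · (1 − 1/293)
       = 1439509 · 4672/4981 = 1350208.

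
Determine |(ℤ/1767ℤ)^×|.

Prime factorization: 1767 = 3 · 19 · 31.
φ(3) = 3 − 1 = 2.
φ(19) = 19 − 1 = 18.
φ(31) = 31 − 1 = 30.
φ(1767) = 2 × 18 × 30 = 1080.

1080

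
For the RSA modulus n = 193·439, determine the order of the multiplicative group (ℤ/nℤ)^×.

84096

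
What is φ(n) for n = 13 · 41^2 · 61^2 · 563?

40480185600

φ(13) = 13 − 1 = 12.
φ(41^2) = 41^1·(41−1) = 41·40 = 1640.
φ(61^2) = 61^1·(61−1) = 61·60 = 3660.
φ(563) = 563 − 1 = 562.
Since φ is multiplicative, φ(45780352319) = 12 · 1640 · 3660 · 562 = 40480185600.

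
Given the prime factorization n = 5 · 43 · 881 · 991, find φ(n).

146361600

φ(187710265) = 187710265 · (1 − 1/5) · (1 − 1/43) · (1 − 1/881) · (1 − 1/991)
       = 187710265 · 146361600/187710265 = 146361600.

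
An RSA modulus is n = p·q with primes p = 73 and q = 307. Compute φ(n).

22032

φ(73) = 73 − 1 = 72.
φ(307) = 307 − 1 = 306.
Multiply: 72 · 306 = 22032.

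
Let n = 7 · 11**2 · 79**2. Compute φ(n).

φ(5286127) = 5286127 · (1 − 1/7) · (1 − 1/11) · (1 − 1/79)
       = 5286127 · 4680/6083 = 4066920.

4066920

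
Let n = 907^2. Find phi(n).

φ(822649) = 822649 · (1 − 1/907)
       = 822649 · 906/907 = 821742.

821742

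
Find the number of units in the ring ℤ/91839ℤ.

53240

Factor 91839: 91839 = 3 · 11^3 · 23.
φ(3) = 3 − 1 = 2.
φ(11^3) = 11^2·(11−1) = 121·10 = 1210.
φ(23) = 23 − 1 = 22.
Multiply: 2 · 1210 · 22 = 53240.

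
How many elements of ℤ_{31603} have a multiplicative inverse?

Factor 31603: 31603 = 11 · 13**2 · 17.
φ(31603) = 31603 · (1 − 1/11) · (1 − 1/13) · (1 − 1/17)
       = 31603 · 1920/2431 = 24960.

24960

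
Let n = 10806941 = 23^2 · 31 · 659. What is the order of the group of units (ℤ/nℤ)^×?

9988440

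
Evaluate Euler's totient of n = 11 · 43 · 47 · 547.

10548720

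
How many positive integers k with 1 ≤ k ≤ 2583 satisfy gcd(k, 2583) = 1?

1440

Factor 2583: 2583 = 3**2 · 7 · 41.
φ(3^2) = 3^1·(3−1) = 3·2 = 6.
φ(7) = 7 − 1 = 6.
φ(41) = 41 − 1 = 40.
φ(2583) = 6 × 6 × 40 = 1440.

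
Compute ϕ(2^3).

4

φ(2^3) = 2^3 − 2^2 = 8 − 4 = 4.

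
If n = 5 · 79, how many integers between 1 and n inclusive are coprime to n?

312

φ(395) = 395 · (1 − 1/5) · (1 − 1/79)
       = 395 · 312/395 = 312.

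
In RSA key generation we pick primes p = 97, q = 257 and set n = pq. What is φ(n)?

φ(97) = 97 − 1 = 96.
φ(257) = 257 − 1 = 256.
Multiply: 96 · 256 = 24576.

24576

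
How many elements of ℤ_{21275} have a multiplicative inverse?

15840

21275 = 5^2 · 23 · 37.
φ(21275) = 21275 · (1 − 1/5) · (1 − 1/23) · (1 − 1/37)
       = 21275 · 3168/4255 = 15840.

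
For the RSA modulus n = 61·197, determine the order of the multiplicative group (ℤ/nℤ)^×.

φ(12017) = 12017 · (1 − 1/61) · (1 − 1/197)
       = 12017 · 11760/12017 = 11760.

11760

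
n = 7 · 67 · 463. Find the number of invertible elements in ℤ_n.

φ(7) = 7 − 1 = 6.
φ(67) = 67 − 1 = 66.
φ(463) = 463 − 1 = 462.
φ(217147) = 6 × 66 × 462 = 182952.

182952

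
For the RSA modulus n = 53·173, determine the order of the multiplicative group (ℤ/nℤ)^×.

8944

φ(pq) = (p−1)(q−1) = 52 · 172 = 8944.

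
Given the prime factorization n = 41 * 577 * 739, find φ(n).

φ(17482523) = 17482523 · (1 − 1/41) · (1 − 1/577) · (1 − 1/739)
       = 17482523 · 17003520/17482523 = 17003520.

17003520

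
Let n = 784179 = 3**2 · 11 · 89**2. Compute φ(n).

469920

φ(784179) = 784179 · (1 − 1/3) · (1 − 1/11) · (1 − 1/89)
       = 784179 · 1760/2937 = 469920.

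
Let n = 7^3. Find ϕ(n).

294

φ(343) = 343 · (1 − 1/7)
       = 343 · 6/7 = 294.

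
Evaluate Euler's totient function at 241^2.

57840

φ(241^2) = 241^1·(241−1) = 241·240 = 57840.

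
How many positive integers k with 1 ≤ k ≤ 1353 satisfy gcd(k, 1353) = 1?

800

Prime factorization: 1353 = 3 × 11 × 41.
φ(1353) = 1353 · (1 − 1/3) · (1 − 1/11) · (1 − 1/41)
       = 1353 · 800/1353 = 800.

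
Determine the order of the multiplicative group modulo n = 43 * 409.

17136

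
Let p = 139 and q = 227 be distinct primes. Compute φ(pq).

31188

For distinct primes, φ(pq) = (p−1)(q−1) = 138 × 226 = 31188.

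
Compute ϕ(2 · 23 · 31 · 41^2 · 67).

φ(160606102) = 160606102 · (1 − 1/2) · (1 − 1/23) · (1 − 1/31) · (1 − 1/41) · (1 − 1/67)
       = 160606102 · 1742400/3917222 = 71438400.

71438400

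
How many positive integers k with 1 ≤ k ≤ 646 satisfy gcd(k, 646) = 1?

Prime factorization: 646 = 2 * 17 * 19.
φ(646) = 646 · (1 − 1/2) · (1 − 1/17) · (1 − 1/19)
       = 646 · 288/646 = 288.

288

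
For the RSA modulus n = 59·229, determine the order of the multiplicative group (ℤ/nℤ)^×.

φ(13511) = 13511 · (1 − 1/59) · (1 − 1/229)
       = 13511 · 13224/13511 = 13224.

13224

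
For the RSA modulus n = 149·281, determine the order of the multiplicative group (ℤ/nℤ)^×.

41440

φ(149) = 149 − 1 = 148.
φ(281) = 281 − 1 = 280.
Multiply: 148 · 280 = 41440.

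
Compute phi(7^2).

φ(7^2) = 7^1·(7−1) = 7·6 = 42.

42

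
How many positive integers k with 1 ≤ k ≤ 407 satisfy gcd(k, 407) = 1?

360

407 = 11 · 37.
φ(11) = 11 − 1 = 10.
φ(37) = 37 − 1 = 36.
φ(407) = 10 × 36 = 360.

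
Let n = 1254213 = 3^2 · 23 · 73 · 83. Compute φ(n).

φ(1254213) = 1254213 · (1 − 1/3) · (1 − 1/23) · (1 − 1/73) · (1 − 1/83)
       = 1254213 · 259776/418071 = 779328.

779328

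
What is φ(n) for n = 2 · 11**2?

110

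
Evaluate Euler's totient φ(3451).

2688

First factor: 3451 = 7 * 17 * 29.
φ(7) = 7 − 1 = 6.
φ(17) = 17 − 1 = 16.
φ(29) = 29 − 1 = 28.
φ(3451) = 6 × 16 × 28 = 2688.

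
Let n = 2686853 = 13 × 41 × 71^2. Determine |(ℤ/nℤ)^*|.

2385600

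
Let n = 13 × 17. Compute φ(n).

192

φ(221) = 221 · (1 − 1/13) · (1 − 1/17)
       = 221 · 192/221 = 192.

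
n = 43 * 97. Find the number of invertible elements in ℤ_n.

4032

φ(4171) = 4171 · (1 − 1/43) · (1 − 1/97)
       = 4171 · 4032/4171 = 4032.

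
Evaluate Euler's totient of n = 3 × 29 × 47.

φ(4089) = 4089 · (1 − 1/3) · (1 − 1/29) · (1 − 1/47)
       = 4089 · 2576/4089 = 2576.

2576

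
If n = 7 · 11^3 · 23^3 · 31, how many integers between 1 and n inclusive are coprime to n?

2534756400

φ(7) = 7 − 1 = 6.
φ(11^3) = 11^3 − 11^2 = 1331 − 121 = 1210.
φ(23^3) = 23^3 − 23^2 = 12167 − 529 = 11638.
φ(31) = 31 − 1 = 30.
Multiply: 6 · 1210 · 11638 · 30 = 2534756400.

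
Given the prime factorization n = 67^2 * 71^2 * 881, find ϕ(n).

19340059200

φ(67^2) = 67^1·(67−1) = 67·66 = 4422.
φ(71^2) = 71^1·(71−1) = 71·70 = 4970.
φ(881) = 881 − 1 = 880.
Multiply: 4422 · 4970 · 880 = 19340059200.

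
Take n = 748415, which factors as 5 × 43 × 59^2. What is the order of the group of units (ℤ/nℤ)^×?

φ(748415) = 748415 · (1 − 1/5) · (1 − 1/43) · (1 − 1/59)
       = 748415 · 9744/12685 = 574896.

574896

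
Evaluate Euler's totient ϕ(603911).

603911 = 7 × 11^2 × 23 × 31.
φ(7) = 7 − 1 = 6.
φ(11^2) = 11^1·(11−1) = 11·10 = 110.
φ(23) = 23 − 1 = 22.
φ(31) = 31 − 1 = 30.
Multiply: 6 · 110 · 22 · 30 = 435600.

435600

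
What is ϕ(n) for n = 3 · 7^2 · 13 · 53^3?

φ(284503947) = 284503947 · (1 − 1/3) · (1 − 1/7) · (1 − 1/13) · (1 − 1/53)
       = 284503947 · 7488/14469 = 147236544.

147236544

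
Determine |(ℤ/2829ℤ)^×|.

2829 = 3 × 23 × 41.
φ(3) = 3 − 1 = 2.
φ(23) = 23 − 1 = 22.
φ(41) = 41 − 1 = 40.
Since φ is multiplicative, φ(2829) = 2 · 22 · 40 = 1760.

1760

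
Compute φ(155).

155 = 5 × 31.
φ(155) = 155 · (1 − 1/5) · (1 − 1/31)
       = 155 · 120/155 = 120.

120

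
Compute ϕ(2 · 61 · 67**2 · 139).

36614160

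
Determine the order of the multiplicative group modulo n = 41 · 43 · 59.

97440

φ(41) = 41 − 1 = 40.
φ(43) = 43 − 1 = 42.
φ(59) = 59 − 1 = 58.
Since φ is multiplicative, φ(104017) = 40 · 42 · 58 = 97440.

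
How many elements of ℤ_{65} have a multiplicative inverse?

48

65 = 5 · 13.
φ(5) = 5 − 1 = 4.
φ(13) = 13 − 1 = 12.
Since φ is multiplicative, φ(65) = 4 · 12 = 48.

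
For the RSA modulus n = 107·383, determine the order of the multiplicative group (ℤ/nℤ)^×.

40492

For distinct primes, φ(pq) = (p−1)(q−1) = 106 × 382 = 40492.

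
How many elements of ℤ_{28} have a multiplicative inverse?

12

28 = 2**2 · 7.
φ(2^2) = 2^1·(2−1) = 2·1 = 2.
φ(7) = 7 − 1 = 6.
Multiply: 2 · 6 = 12.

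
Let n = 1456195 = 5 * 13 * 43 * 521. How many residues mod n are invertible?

φ(5) = 5 − 1 = 4.
φ(13) = 13 − 1 = 12.
φ(43) = 43 − 1 = 42.
φ(521) = 521 − 1 = 520.
φ(1456195) = 4 × 12 × 42 × 520 = 1048320.

1048320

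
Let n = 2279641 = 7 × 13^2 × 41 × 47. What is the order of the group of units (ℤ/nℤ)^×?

1722240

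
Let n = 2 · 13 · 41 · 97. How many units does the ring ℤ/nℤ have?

46080

φ(2) = 2 − 1 = 1.
φ(13) = 13 − 1 = 12.
φ(41) = 41 − 1 = 40.
φ(97) = 97 − 1 = 96.
φ(103402) = 1 × 12 × 40 × 96 = 46080.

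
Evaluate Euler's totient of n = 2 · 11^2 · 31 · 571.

1881000

φ(2) = 2 − 1 = 1.
φ(11^2) = 11^1·(11−1) = 11·10 = 110.
φ(31) = 31 − 1 = 30.
φ(571) = 571 − 1 = 570.
φ(4283642) = 1 × 110 × 30 × 570 = 1881000.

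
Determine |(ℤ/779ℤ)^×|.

720

Factor 779: 779 = 19 · 41.
φ(779) = 779 · (1 − 1/19) · (1 − 1/41)
       = 779 · 720/779 = 720.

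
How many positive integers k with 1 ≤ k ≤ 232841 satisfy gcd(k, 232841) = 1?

181440

First factor: 232841 = 7 × 29 × 31 × 37.
φ(7) = 7 − 1 = 6.
φ(29) = 29 − 1 = 28.
φ(31) = 31 − 1 = 30.
φ(37) = 37 − 1 = 36.
Since φ is multiplicative, φ(232841) = 6 · 28 · 30 · 36 = 181440.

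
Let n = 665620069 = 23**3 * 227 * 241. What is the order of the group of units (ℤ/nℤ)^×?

631245120

φ(23^3) = 23^2·(23−1) = 529·22 = 11638.
φ(227) = 227 − 1 = 226.
φ(241) = 241 − 1 = 240.
Since φ is multiplicative, φ(665620069) = 11638 · 226 · 240 = 631245120.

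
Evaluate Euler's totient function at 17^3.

φ(17^3) = 17^3 − 17^2 = 4913 − 289 = 4624.

4624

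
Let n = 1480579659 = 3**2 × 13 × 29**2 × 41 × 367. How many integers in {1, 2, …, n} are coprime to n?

855912960

φ(1480579659) = 1480579659 · (1 − 1/3) · (1 − 1/13) · (1 − 1/29) · (1 − 1/41) · (1 − 1/367)
       = 1480579659 · 9838080/17018157 = 855912960.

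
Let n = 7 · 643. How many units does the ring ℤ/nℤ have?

φ(4501) = 4501 · (1 − 1/7) · (1 − 1/643)
       = 4501 · 3852/4501 = 3852.

3852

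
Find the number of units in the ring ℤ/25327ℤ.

25327 = 19 * 31 * 43.
φ(19) = 19 − 1 = 18.
φ(31) = 31 − 1 = 30.
φ(43) = 43 − 1 = 42.
φ(25327) = 18 × 30 × 42 = 22680.

22680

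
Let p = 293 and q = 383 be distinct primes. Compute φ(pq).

111544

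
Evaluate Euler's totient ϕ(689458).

261360

689458 = 2 × 7 × 11^3 × 37.
φ(689458) = 689458 · (1 − 1/2) · (1 − 1/7) · (1 − 1/11) · (1 − 1/37)
       = 689458 · 2160/5698 = 261360.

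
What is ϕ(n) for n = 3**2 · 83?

φ(3^2) = 3^2 − 3^1 = 9 − 3 = 6.
φ(83) = 83 − 1 = 82.
Multiply: 6 · 82 = 492.

492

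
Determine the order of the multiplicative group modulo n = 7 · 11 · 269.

φ(7) = 7 − 1 = 6.
φ(11) = 11 − 1 = 10.
φ(269) = 269 − 1 = 268.
Since φ is multiplicative, φ(20713) = 6 · 10 · 268 = 16080.

16080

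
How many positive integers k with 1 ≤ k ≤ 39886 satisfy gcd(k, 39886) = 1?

15120

39886 = 2 × 7^2 × 11 × 37.
φ(2) = 2 − 1 = 1.
φ(7^2) = 7^1·(7−1) = 7·6 = 42.
φ(11) = 11 − 1 = 10.
φ(37) = 37 − 1 = 36.
Multiply: 1 · 42 · 10 · 36 = 15120.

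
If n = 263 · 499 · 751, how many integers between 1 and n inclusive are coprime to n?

97857000

φ(263) = 263 − 1 = 262.
φ(499) = 499 − 1 = 498.
φ(751) = 751 − 1 = 750.
φ(98558987) = 262 × 498 × 750 = 97857000.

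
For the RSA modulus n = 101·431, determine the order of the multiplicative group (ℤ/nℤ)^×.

43000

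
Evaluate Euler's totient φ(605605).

605605 = 5 * 7 * 11^3 * 13.
φ(5) = 5 − 1 = 4.
φ(7) = 7 − 1 = 6.
φ(11^3) = 11^3 − 11^2 = 1331 − 121 = 1210.
φ(13) = 13 − 1 = 12.
Since φ is multiplicative, φ(605605) = 4 · 6 · 1210 · 12 = 348480.

348480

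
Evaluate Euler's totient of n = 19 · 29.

φ(19) = 19 − 1 = 18.
φ(29) = 29 − 1 = 28.
Since φ is multiplicative, φ(551) = 18 · 28 = 504.

504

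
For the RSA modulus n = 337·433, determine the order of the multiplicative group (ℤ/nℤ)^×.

145152

φ(pq) = (p−1)(q−1) = 336 · 432 = 145152.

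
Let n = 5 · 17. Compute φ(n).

64

φ(85) = 85 · (1 − 1/5) · (1 − 1/17)
       = 85 · 64/85 = 64.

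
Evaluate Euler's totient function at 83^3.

φ(571787) = 571787 · (1 − 1/83)
       = 571787 · 82/83 = 564898.

564898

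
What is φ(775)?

Factor 775: 775 = 5^2 * 31.
φ(775) = 775 · (1 − 1/5) · (1 − 1/31)
       = 775 · 120/155 = 600.

600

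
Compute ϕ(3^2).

φ(9) = 9 · (1 − 1/3)
       = 9 · 2/3 = 6.

6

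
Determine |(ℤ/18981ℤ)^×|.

11664

Factor 18981: 18981 = 3^3 · 19 · 37.
φ(18981) = 18981 · (1 − 1/3) · (1 − 1/19) · (1 − 1/37)
       = 18981 · 1296/2109 = 11664.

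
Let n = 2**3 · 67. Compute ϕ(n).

264

φ(2^3) = 2^2·(2−1) = 4·1 = 4.
φ(67) = 67 − 1 = 66.
Since φ is multiplicative, φ(536) = 4 · 66 = 264.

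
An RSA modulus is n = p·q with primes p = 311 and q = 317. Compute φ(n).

97960

φ(pq) = (p−1)(q−1) = 310 · 316 = 97960.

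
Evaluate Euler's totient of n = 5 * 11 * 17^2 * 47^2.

φ(35112055) = 35112055 · (1 − 1/5) · (1 − 1/11) · (1 − 1/17) · (1 − 1/47)
       = 35112055 · 29440/43945 = 23522560.

23522560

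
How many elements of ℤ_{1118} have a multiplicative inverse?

Factor 1118: 1118 = 2 * 13 * 43.
φ(2) = 2 − 1 = 1.
φ(13) = 13 − 1 = 12.
φ(43) = 43 − 1 = 42.
φ(1118) = 1 × 12 × 42 = 504.

504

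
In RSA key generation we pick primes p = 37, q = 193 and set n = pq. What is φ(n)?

6912

φ(7141) = 7141 · (1 − 1/37) · (1 − 1/193)
       = 7141 · 6912/7141 = 6912.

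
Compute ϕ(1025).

800

Factor 1025: 1025 = 5^2 · 41.
φ(1025) = 1025 · (1 − 1/5) · (1 − 1/41)
       = 1025 · 160/205 = 800.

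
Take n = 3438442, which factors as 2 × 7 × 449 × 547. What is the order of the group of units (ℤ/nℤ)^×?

φ(3438442) = 3438442 · (1 − 1/2) · (1 − 1/7) · (1 − 1/449) · (1 − 1/547)
       = 3438442 · 1467648/3438442 = 1467648.

1467648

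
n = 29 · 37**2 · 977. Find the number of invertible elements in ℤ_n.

36400896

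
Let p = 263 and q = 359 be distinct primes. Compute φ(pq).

φ(263) = 263 − 1 = 262.
φ(359) = 359 − 1 = 358.
Multiply: 262 · 358 = 93796.

93796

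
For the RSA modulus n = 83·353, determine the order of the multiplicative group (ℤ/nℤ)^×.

28864

φ(pq) = (p−1)(q−1) = 82 · 352 = 28864.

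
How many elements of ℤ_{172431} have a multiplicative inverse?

First factor: 172431 = 3^2 × 7^2 × 17 × 23.
φ(3^2) = 3^1·(3−1) = 3·2 = 6.
φ(7^2) = 7^2 − 7^1 = 49 − 7 = 42.
φ(17) = 17 − 1 = 16.
φ(23) = 23 − 1 = 22.
Multiply: 6 · 42 · 16 · 22 = 88704.

88704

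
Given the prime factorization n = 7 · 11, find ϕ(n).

60

φ(7) = 7 − 1 = 6.
φ(11) = 11 − 1 = 10.
Since φ is multiplicative, φ(77) = 6 · 10 = 60.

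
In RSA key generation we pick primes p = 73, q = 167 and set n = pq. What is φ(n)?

11952

φ(n) = (p − 1)(q − 1) = (73−1)(167−1) = 72·166 = 11952.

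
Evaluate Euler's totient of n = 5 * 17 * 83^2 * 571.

248282880

φ(5) = 5 − 1 = 4.
φ(17) = 17 − 1 = 16.
φ(83^2) = 83^2 − 83^1 = 6889 − 83 = 6806.
φ(571) = 571 − 1 = 570.
Since φ is multiplicative, φ(334357615) = 4 · 16 · 6806 · 570 = 248282880.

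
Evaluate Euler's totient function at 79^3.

486798

φ(493039) = 493039 · (1 − 1/79)
       = 493039 · 78/79 = 486798.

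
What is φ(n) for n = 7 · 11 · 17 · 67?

63360

φ(87703) = 87703 · (1 − 1/7) · (1 − 1/11) · (1 − 1/17) · (1 − 1/67)
       = 87703 · 63360/87703 = 63360.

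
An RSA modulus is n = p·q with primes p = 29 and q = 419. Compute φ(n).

φ(n) = (p − 1)(q − 1) = (29−1)(419−1) = 28·418 = 11704.

11704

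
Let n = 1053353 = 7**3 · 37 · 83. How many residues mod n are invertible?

φ(7^3) = 7^2·(7−1) = 49·6 = 294.
φ(37) = 37 − 1 = 36.
φ(83) = 83 − 1 = 82.
φ(1053353) = 294 × 36 × 82 = 867888.

867888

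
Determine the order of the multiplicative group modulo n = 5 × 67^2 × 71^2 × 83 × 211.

1513799179200

φ(5) = 5 − 1 = 4.
φ(67^2) = 67^2 − 67^1 = 4489 − 67 = 4422.
φ(71^2) = 71^1·(71−1) = 71·70 = 4970.
φ(83) = 83 − 1 = 82.
φ(211) = 211 − 1 = 210.
Since φ is multiplicative, φ(1981512675685) = 4 · 4422 · 4970 · 82 · 210 = 1513799179200.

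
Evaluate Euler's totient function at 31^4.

893730

φ(923521) = 923521 · (1 − 1/31)
       = 923521 · 30/31 = 893730.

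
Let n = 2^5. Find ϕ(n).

16

φ(2^5) = 2^4·(2−1) = 16·1 = 16.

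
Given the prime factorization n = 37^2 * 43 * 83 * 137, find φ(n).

623887488

φ(669376657) = 669376657 · (1 − 1/37) · (1 − 1/43) · (1 − 1/83) · (1 − 1/137)
       = 669376657 · 16861824/18091261 = 623887488.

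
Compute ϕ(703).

Prime factorization: 703 = 19 × 37.
φ(19) = 19 − 1 = 18.
φ(37) = 37 − 1 = 36.
Multiply: 18 · 36 = 648.

648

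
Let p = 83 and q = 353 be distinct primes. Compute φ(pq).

φ(pq) = (p−1)(q−1) = 82 · 352 = 28864.

28864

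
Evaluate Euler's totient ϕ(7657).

7657 = 13 · 19 · 31.
φ(13) = 13 − 1 = 12.
φ(19) = 19 − 1 = 18.
φ(31) = 31 − 1 = 30.
Multiply: 12 · 18 · 30 = 6480.

6480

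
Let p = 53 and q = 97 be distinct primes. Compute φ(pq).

4992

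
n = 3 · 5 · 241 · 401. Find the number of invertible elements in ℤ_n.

φ(3) = 3 − 1 = 2.
φ(5) = 5 − 1 = 4.
φ(241) = 241 − 1 = 240.
φ(401) = 401 − 1 = 400.
φ(1449615) = 2 × 4 × 240 × 400 = 768000.

768000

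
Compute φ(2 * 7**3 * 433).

φ(297038) = 297038 · (1 − 1/2) · (1 − 1/7) · (1 − 1/433)
       = 297038 · 2592/6062 = 127008.

127008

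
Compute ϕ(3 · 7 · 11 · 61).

φ(14091) = 14091 · (1 − 1/3) · (1 − 1/7) · (1 − 1/11) · (1 − 1/61)
       = 14091 · 7200/14091 = 7200.

7200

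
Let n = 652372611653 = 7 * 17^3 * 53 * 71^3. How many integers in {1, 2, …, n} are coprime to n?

φ(652372611653) = 652372611653 · (1 − 1/7) · (1 − 1/17) · (1 − 1/53) · (1 − 1/71)
       = 652372611653 · 349440/447797 = 509081314560.

509081314560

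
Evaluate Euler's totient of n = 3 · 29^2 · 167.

269584

φ(3) = 3 − 1 = 2.
φ(29^2) = 29^1·(29−1) = 29·28 = 812.
φ(167) = 167 − 1 = 166.
Multiply: 2 · 812 · 166 = 269584.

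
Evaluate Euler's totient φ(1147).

1080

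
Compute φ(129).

84

129 = 3 × 43.
φ(3) = 3 − 1 = 2.
φ(43) = 43 − 1 = 42.
Multiply: 2 · 42 = 84.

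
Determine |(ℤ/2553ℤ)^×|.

1584

2553 = 3 · 23 · 37.
φ(3) = 3 − 1 = 2.
φ(23) = 23 − 1 = 22.
φ(37) = 37 − 1 = 36.
Multiply: 2 · 22 · 36 = 1584.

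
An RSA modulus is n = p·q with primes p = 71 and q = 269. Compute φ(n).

φ(n) = (p − 1)(q − 1) = (71−1)(269−1) = 70·268 = 18760.

18760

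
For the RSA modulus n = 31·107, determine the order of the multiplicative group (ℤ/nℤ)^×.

φ(3317) = 3317 · (1 − 1/31) · (1 − 1/107)
       = 3317 · 3180/3317 = 3180.

3180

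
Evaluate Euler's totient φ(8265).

4032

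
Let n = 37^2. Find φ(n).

1332

φ(1369) = 1369 · (1 − 1/37)
       = 1369 · 36/37 = 1332.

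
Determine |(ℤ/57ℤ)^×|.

First factor: 57 = 3 * 19.
φ(3) = 3 − 1 = 2.
φ(19) = 19 − 1 = 18.
φ(57) = 2 × 18 = 36.

36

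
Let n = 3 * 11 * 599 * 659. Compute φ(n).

φ(13026453) = 13026453 · (1 − 1/3) · (1 − 1/11) · (1 − 1/599) · (1 − 1/659)
       = 13026453 · 7869680/13026453 = 7869680.

7869680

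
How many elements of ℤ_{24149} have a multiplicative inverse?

21600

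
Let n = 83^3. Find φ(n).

564898

φ(83^3) = 83^2·(83−1) = 6889·82 = 564898.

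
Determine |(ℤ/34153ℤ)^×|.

34153 = 7^2 × 17 × 41.
φ(34153) = 34153 · (1 − 1/7) · (1 − 1/17) · (1 − 1/41)
       = 34153 · 3840/4879 = 26880.

26880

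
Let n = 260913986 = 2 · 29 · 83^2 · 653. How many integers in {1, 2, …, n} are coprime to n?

124250336

φ(2) = 2 − 1 = 1.
φ(29) = 29 − 1 = 28.
φ(83^2) = 83^1·(83−1) = 83·82 = 6806.
φ(653) = 653 − 1 = 652.
φ(260913986) = 1 × 28 × 6806 × 652 = 124250336.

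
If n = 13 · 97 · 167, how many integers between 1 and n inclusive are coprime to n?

φ(210587) = 210587 · (1 − 1/13) · (1 − 1/97) · (1 − 1/167)
       = 210587 · 191232/210587 = 191232.

191232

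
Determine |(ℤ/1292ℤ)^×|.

Factor 1292: 1292 = 2^2 × 17 × 19.
φ(2^2) = 2^1·(2−1) = 2·1 = 2.
φ(17) = 17 − 1 = 16.
φ(19) = 19 − 1 = 18.
φ(1292) = 2 × 16 × 18 = 576.

576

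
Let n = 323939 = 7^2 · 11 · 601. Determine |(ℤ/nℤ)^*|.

252000

φ(323939) = 323939 · (1 − 1/7) · (1 − 1/11) · (1 − 1/601)
       = 323939 · 36000/46277 = 252000.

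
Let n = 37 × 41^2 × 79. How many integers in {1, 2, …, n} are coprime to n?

φ(4913563) = 4913563 · (1 − 1/37) · (1 − 1/41) · (1 − 1/79)
       = 4913563 · 112320/119843 = 4605120.

4605120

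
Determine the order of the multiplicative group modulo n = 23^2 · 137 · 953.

φ(23^2) = 23^1·(23−1) = 23·22 = 506.
φ(137) = 137 − 1 = 136.
φ(953) = 953 − 1 = 952.
Since φ is multiplicative, φ(69066769) = 506 · 136 · 952 = 65512832.

65512832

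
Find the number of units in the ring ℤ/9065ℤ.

6048

First factor: 9065 = 5 · 7**2 · 37.
φ(5) = 5 − 1 = 4.
φ(7^2) = 7^1·(7−1) = 7·6 = 42.
φ(37) = 37 − 1 = 36.
φ(9065) = 4 × 42 × 36 = 6048.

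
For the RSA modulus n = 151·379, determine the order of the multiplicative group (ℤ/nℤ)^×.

φ(n) = (p − 1)(q − 1) = (151−1)(379−1) = 150·378 = 56700.

56700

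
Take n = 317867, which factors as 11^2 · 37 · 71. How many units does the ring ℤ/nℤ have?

φ(11^2) = 11^1·(11−1) = 11·10 = 110.
φ(37) = 37 − 1 = 36.
φ(71) = 71 − 1 = 70.
Since φ is multiplicative, φ(317867) = 110 · 36 · 70 = 277200.

277200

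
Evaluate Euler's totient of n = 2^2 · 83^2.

13612

φ(2^2) = 2^2 − 2^1 = 4 − 2 = 2.
φ(83^2) = 83^2 − 83^1 = 6889 − 83 = 6806.
Multiply: 2 · 6806 = 13612.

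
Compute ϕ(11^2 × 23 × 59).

φ(11^2) = 11^2 − 11^1 = 121 − 11 = 110.
φ(23) = 23 − 1 = 22.
φ(59) = 59 − 1 = 58.
Since φ is multiplicative, φ(164197) = 110 · 22 · 58 = 140360.

140360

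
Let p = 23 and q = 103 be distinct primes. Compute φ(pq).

2244

φ(2369) = 2369 · (1 − 1/23) · (1 − 1/103)
       = 2369 · 2244/2369 = 2244.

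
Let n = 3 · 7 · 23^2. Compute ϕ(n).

φ(3) = 3 − 1 = 2.
φ(7) = 7 − 1 = 6.
φ(23^2) = 23^2 − 23^1 = 529 − 23 = 506.
Multiply: 2 · 6 · 506 = 6072.

6072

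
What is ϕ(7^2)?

42

φ(7^2) = 7^2 − 7^1 = 49 − 7 = 42.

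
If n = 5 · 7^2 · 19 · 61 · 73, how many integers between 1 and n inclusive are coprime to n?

13063680

φ(5) = 5 − 1 = 4.
φ(7^2) = 7^1·(7−1) = 7·6 = 42.
φ(19) = 19 − 1 = 18.
φ(61) = 61 − 1 = 60.
φ(73) = 73 − 1 = 72.
Multiply: 4 · 42 · 18 · 60 · 72 = 13063680.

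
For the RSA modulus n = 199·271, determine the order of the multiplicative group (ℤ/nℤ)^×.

φ(pq) = (p−1)(q−1) = 198 · 270 = 53460.

53460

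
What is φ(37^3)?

φ(50653) = 50653 · (1 − 1/37)
       = 50653 · 36/37 = 49284.

49284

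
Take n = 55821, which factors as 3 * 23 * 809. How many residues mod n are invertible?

35552

φ(55821) = 55821 · (1 − 1/3) · (1 − 1/23) · (1 − 1/809)
       = 55821 · 35552/55821 = 35552.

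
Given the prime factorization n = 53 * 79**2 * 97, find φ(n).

30760704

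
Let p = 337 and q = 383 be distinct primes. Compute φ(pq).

128352

φ(337) = 337 − 1 = 336.
φ(383) = 383 − 1 = 382.
Multiply: 336 · 382 = 128352.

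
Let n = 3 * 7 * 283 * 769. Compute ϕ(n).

φ(4570167) = 4570167 · (1 − 1/3) · (1 − 1/7) · (1 − 1/283) · (1 − 1/769)
       = 4570167 · 2598912/4570167 = 2598912.

2598912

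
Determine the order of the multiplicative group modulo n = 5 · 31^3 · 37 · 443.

φ(5) = 5 − 1 = 4.
φ(31^3) = 31^3 − 31^2 = 29791 − 961 = 28830.
φ(37) = 37 − 1 = 36.
φ(443) = 443 − 1 = 442.
φ(2441521405) = 4 × 28830 × 36 × 442 = 1834971840.

1834971840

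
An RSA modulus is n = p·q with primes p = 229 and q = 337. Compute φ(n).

φ(229) = 229 − 1 = 228.
φ(337) = 337 − 1 = 336.
Multiply: 228 · 336 = 76608.

76608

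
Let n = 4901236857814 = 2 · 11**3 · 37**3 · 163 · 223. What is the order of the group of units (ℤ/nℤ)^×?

2144664228960

φ(4901236857814) = 4901236857814 · (1 − 1/2) · (1 − 1/11) · (1 − 1/37) · (1 − 1/163) · (1 − 1/223)
       = 4901236857814 · 12947040/29588086 = 2144664228960.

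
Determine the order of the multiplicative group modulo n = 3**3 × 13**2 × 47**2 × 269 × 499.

810246063744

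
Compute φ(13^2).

φ(13^2) = 13^1·(13−1) = 13·12 = 156.

156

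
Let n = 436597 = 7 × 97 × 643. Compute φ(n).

369792

φ(7) = 7 − 1 = 6.
φ(97) = 97 − 1 = 96.
φ(643) = 643 − 1 = 642.
Since φ is multiplicative, φ(436597) = 6 · 96 · 642 = 369792.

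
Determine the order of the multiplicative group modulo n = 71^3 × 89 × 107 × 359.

1178382546880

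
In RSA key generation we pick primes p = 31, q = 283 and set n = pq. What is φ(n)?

8460

φ(n) = (p − 1)(q − 1) = (31−1)(283−1) = 30·282 = 8460.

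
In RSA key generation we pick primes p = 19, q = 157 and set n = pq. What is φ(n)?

2808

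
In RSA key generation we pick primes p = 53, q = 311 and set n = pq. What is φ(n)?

φ(16483) = 16483 · (1 − 1/53) · (1 − 1/311)
       = 16483 · 16120/16483 = 16120.

16120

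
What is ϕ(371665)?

Prime factorization: 371665 = 5 * 7^2 * 37 * 41.
φ(371665) = 371665 · (1 − 1/5) · (1 − 1/7) · (1 − 1/37) · (1 − 1/41)
       = 371665 · 34560/53095 = 241920.

241920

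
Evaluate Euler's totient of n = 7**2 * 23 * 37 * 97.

φ(7^2) = 7^1·(7−1) = 7·6 = 42.
φ(23) = 23 − 1 = 22.
φ(37) = 37 − 1 = 36.
φ(97) = 97 − 1 = 96.
Since φ is multiplicative, φ(4044803) = 42 · 22 · 36 · 96 = 3193344.

3193344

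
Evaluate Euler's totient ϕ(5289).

3360

First factor: 5289 = 3 · 41 · 43.
φ(3) = 3 − 1 = 2.
φ(41) = 41 − 1 = 40.
φ(43) = 43 − 1 = 42.
Since φ is multiplicative, φ(5289) = 2 · 40 · 42 = 3360.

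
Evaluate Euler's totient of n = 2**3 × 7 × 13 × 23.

6336

φ(16744) = 16744 · (1 − 1/2) · (1 − 1/7) · (1 − 1/13) · (1 − 1/23)
       = 16744 · 1584/4186 = 6336.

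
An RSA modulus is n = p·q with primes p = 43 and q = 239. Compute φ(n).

9996

For distinct primes, φ(pq) = (p−1)(q−1) = 42 × 238 = 9996.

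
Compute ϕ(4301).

3520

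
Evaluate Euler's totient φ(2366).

First factor: 2366 = 2 × 7 × 13**2.
φ(2) = 2 − 1 = 1.
φ(7) = 7 − 1 = 6.
φ(13^2) = 13^1·(13−1) = 13·12 = 156.
φ(2366) = 1 × 6 × 156 = 936.

936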